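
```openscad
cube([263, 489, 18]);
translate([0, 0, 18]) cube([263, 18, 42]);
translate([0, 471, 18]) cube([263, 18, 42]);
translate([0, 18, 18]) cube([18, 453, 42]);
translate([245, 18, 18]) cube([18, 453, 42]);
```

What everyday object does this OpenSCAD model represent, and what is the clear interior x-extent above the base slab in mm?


An open box. The internal width is 227 mm.

A 263×489 base slab with four walls standing on it — an open box. The base is 263 mm wide and the walls are 18 mm thick, so the internal width is 263 − 2 × 18 = 227 mm.


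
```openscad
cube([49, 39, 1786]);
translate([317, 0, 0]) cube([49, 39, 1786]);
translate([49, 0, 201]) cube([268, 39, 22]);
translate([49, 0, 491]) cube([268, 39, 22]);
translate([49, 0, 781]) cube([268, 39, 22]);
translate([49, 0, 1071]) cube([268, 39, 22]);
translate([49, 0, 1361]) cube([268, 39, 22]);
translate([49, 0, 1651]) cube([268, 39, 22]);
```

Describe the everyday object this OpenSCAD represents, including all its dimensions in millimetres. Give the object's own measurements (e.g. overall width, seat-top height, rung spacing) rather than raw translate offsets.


A straight ladder. Two 49×39 mm vertical rails, 1786 mm tall, stand 366 mm apart (outside-to-outside) with their front faces coplanar on the −y side. 6 rungs, each 39 mm deep and 22 mm tall, span between the inner faces of the rails, front faces flush with the rails. The lowest rung's underside is at z = 201 mm and rungs are spaced 290 mm apart (underside to underside).


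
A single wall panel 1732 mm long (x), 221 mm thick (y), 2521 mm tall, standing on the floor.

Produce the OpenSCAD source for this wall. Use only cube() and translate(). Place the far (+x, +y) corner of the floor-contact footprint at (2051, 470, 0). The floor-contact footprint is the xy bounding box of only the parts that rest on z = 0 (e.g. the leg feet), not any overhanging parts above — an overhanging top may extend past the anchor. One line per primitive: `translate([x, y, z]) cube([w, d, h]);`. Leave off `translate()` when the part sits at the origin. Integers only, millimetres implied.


translate([319, 249, 0]) cube([1732, 221, 2521]);


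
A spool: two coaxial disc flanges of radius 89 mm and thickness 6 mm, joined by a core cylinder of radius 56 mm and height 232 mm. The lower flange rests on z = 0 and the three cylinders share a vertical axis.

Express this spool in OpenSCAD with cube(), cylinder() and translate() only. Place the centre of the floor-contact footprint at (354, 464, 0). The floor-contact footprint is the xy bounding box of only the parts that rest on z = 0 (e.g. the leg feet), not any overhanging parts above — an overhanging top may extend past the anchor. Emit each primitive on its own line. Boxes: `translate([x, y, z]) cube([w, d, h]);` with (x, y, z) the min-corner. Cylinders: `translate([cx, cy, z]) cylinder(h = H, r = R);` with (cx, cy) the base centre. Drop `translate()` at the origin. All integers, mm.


translate([354, 464, 0]) cylinder(h = 6, r = 89);
translate([354, 464, 6]) cylinder(h = 232, r = 56);
translate([354, 464, 238]) cylinder(h = 6, r = 89);


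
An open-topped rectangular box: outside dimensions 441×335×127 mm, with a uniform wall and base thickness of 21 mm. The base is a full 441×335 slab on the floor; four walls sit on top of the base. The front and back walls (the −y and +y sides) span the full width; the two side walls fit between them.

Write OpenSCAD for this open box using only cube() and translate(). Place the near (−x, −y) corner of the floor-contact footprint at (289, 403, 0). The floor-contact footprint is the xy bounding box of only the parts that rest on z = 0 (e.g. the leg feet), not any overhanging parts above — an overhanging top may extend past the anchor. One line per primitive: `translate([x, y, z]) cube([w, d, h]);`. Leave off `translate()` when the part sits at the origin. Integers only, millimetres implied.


translate([289, 403, 0]) cube([441, 335, 21]);
translate([289, 403, 21]) cube([441, 21, 106]);
translate([289, 717, 21]) cube([441, 21, 106]);
translate([289, 424, 21]) cube([21, 293, 106]);
translate([709, 424, 21]) cube([21, 293, 106]);


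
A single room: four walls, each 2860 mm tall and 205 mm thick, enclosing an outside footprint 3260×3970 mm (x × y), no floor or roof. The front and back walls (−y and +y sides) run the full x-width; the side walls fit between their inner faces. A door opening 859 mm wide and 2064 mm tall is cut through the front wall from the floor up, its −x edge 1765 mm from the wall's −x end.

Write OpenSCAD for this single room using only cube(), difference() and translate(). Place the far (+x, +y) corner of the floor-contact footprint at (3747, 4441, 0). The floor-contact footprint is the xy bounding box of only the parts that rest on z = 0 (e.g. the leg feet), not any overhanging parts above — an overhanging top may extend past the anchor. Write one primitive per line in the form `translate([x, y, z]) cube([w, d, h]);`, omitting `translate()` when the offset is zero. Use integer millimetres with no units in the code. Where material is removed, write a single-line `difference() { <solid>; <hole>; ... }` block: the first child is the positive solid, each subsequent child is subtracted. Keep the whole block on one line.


difference() { translate([487, 471, 0]) cube([3260, 205, 2860]); translate([2252, 471, 0]) cube([859, 205, 2064]); }
translate([487, 4236, 0]) cube([3260, 205, 2860]);
translate([487, 676, 0]) cube([205, 3560, 2860]);
translate([3542, 676, 0]) cube([205, 3560, 2860]);


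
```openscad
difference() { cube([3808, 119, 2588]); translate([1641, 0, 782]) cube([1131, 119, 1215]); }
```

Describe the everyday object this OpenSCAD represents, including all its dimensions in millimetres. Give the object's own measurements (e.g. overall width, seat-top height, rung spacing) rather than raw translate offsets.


A wall 3808 mm long (x), 119 mm thick (y), 2588 mm tall, with a rectangular window opening cut through it. The opening is 1131 mm wide and 1215 mm tall; its sill is at z = 782 mm and its near (−x) edge is 1641 mm from the wall's −x end. The opening passes through the full wall thickness.


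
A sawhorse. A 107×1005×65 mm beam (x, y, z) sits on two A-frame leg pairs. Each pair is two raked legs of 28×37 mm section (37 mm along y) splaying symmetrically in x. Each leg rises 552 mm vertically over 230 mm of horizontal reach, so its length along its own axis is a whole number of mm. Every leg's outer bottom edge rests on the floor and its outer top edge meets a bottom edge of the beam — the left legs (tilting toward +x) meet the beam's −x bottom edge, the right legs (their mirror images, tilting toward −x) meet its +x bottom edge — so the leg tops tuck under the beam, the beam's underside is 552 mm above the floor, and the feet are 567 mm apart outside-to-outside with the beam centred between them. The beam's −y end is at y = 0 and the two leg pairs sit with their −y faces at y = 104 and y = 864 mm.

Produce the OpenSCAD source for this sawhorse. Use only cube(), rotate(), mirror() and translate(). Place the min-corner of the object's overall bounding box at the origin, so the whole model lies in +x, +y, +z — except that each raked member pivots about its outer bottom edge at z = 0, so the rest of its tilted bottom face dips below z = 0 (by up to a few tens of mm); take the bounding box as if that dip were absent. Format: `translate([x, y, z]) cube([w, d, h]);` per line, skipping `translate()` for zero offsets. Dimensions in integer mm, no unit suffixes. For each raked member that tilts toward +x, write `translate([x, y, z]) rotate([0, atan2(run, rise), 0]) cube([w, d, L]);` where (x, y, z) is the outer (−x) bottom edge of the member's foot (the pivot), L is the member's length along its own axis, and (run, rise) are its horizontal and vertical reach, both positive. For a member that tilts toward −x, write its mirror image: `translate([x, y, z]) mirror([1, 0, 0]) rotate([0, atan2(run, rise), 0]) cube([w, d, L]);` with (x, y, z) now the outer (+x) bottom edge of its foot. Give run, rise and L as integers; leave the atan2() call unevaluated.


translate([230, 0, 552]) cube([107, 1005, 65]);
translate([0, 104, 0]) rotate([0, atan2(230, 552), 0]) cube([28, 37, 598]);
translate([567, 104, 0]) mirror([1, 0, 0]) rotate([0, atan2(230, 552), 0]) cube([28, 37, 598]);
translate([0, 864, 0]) rotate([0, atan2(230, 552), 0]) cube([28, 37, 598]);
translate([567, 864, 0]) mirror([1, 0, 0]) rotate([0, atan2(230, 552), 0]) cube([28, 37, 598]);


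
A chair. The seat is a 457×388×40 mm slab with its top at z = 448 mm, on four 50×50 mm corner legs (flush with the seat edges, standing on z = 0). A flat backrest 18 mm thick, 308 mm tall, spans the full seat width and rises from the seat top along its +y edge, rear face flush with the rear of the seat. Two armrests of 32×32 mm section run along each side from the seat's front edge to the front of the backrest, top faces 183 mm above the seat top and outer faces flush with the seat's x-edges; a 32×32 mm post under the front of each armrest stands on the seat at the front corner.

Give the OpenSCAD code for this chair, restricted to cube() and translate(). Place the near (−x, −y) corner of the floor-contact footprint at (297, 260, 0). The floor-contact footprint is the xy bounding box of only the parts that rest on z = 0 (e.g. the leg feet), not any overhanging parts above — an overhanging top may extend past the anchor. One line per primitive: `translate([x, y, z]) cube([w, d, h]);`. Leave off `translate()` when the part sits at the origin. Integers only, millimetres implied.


translate([297, 260, 408]) cube([457, 388, 40]);
translate([297, 260, 0]) cube([50, 50, 408]);
translate([704, 260, 0]) cube([50, 50, 408]);
translate([297, 598, 0]) cube([50, 50, 408]);
translate([704, 598, 0]) cube([50, 50, 408]);
translate([297, 630, 448]) cube([457, 18, 308]);
translate([297, 260, 599]) cube([32, 370, 32]);
translate([722, 260, 599]) cube([32, 370, 32]);
translate([297, 260, 448]) cube([32, 32, 151]);
translate([722, 260, 448]) cube([32, 32, 151]);


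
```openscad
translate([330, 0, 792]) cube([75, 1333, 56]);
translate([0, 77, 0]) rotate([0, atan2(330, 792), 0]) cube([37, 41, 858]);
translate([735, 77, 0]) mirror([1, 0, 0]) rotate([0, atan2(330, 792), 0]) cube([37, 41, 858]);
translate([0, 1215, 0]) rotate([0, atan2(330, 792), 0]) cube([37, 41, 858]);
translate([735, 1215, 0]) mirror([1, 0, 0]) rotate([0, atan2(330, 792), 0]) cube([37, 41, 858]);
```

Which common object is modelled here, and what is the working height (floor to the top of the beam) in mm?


A sawhorse. The overall height is 848 mm.

A beam across two mirrored pairs of raked legs — a sawhorse. The beam's underside is at z = 792 (matching the legs' vertical rise in atan2(330, 792)) and the beam is 56 mm tall, so its top is at 792 + 56 = 848 mm. The raked legs top out at the beam's underside, so that is the highest point.


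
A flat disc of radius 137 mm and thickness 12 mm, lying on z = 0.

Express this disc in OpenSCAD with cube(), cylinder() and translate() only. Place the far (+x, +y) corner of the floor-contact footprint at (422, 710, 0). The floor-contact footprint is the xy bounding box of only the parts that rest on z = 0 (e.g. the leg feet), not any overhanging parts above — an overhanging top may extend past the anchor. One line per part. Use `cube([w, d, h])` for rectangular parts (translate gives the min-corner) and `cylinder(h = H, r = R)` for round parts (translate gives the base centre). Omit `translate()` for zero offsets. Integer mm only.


translate([285, 573, 0]) cylinder(h = 12, r = 137);


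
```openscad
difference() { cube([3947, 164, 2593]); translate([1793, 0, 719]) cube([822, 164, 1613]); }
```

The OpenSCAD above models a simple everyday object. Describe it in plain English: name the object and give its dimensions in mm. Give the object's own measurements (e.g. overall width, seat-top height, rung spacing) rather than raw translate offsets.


A wall 3947 mm long (x), 164 mm thick (y), 2593 mm tall, with a rectangular window opening cut through it. The opening is 822 mm wide and 1613 mm tall; its sill is at z = 719 mm and its near (−x) edge is 1793 mm from the wall's −x end. The opening passes through the full wall thickness.


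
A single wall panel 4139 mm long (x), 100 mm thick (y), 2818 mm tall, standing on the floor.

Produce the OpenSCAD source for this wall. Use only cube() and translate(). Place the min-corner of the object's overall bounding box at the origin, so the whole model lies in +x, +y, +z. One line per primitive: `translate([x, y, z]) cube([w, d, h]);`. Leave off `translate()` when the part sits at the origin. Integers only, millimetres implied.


cube([4139, 100, 2818]);


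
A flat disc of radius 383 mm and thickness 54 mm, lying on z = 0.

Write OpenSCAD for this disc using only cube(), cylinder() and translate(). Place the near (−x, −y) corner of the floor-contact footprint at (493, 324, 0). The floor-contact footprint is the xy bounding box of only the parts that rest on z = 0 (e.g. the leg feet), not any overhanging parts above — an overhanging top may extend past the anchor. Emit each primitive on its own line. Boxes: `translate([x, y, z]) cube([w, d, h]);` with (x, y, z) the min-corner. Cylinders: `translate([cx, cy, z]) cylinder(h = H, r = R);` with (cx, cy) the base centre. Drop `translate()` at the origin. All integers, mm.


translate([876, 707, 0]) cylinder(h = 54, r = 383);


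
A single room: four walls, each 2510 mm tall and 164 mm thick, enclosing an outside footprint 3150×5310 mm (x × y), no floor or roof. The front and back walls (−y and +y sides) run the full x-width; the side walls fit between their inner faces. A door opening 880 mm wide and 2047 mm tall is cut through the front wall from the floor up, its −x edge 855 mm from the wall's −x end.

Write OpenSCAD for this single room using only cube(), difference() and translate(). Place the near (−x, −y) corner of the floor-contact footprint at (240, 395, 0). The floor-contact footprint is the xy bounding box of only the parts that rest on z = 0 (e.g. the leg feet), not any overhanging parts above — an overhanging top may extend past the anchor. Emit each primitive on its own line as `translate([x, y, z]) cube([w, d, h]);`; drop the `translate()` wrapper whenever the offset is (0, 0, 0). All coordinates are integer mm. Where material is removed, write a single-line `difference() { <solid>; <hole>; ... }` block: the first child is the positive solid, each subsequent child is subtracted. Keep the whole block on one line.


difference() { translate([240, 395, 0]) cube([3150, 164, 2510]); translate([1095, 395, 0]) cube([880, 164, 2047]); }
translate([240, 5541, 0]) cube([3150, 164, 2510]);
translate([240, 559, 0]) cube([164, 4982, 2510]);
translate([3226, 559, 0]) cube([164, 4982, 2510]);


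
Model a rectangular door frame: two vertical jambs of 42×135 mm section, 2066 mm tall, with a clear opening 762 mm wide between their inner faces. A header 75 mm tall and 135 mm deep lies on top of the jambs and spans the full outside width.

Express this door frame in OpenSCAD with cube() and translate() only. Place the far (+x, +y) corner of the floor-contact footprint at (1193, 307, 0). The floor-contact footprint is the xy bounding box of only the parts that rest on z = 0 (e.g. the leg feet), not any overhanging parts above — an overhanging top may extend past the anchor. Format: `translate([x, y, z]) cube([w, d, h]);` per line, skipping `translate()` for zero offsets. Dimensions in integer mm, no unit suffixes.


translate([347, 172, 0]) cube([42, 135, 2066]);
translate([1151, 172, 0]) cube([42, 135, 2066]);
translate([347, 172, 2066]) cube([846, 135, 75]);


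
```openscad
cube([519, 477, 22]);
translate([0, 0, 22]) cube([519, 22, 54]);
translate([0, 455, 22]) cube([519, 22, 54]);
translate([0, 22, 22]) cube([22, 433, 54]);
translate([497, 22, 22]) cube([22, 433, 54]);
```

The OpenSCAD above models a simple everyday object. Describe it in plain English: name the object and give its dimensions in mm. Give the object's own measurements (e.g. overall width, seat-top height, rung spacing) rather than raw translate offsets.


An open-topped rectangular box: outside dimensions 519×477×76 mm, with a uniform wall and base thickness of 22 mm. The base is a full 519×477 slab on the floor; four walls sit on top of the base. The front and back walls (the −y and +y sides) span the full width; the two side walls fit between them.


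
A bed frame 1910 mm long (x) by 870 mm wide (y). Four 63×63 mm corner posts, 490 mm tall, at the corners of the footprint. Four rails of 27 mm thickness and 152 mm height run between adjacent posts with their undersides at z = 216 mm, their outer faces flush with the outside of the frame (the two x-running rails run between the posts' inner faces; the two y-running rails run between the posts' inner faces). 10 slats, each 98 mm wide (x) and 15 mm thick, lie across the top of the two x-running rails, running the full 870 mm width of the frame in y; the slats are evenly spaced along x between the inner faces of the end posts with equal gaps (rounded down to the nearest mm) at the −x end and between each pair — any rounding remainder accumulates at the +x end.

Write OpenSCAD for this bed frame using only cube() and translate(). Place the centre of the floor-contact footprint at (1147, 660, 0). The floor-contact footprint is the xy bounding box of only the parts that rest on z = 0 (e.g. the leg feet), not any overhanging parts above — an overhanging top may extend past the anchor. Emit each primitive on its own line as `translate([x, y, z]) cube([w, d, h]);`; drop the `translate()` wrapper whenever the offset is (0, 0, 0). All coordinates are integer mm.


// slat z = rail_z + rail_h = 216 + 152 = 368
// slat gap = ⌊(1784 − 10·98) / 11⌋ = 73
translate([192, 225, 0]) cube([63, 63, 490]);
translate([192, 1032, 0]) cube([63, 63, 490]);
translate([2039, 225, 0]) cube([63, 63, 490]);
translate([2039, 1032, 0]) cube([63, 63, 490]);
translate([255, 225, 216]) cube([1784, 27, 152]);
translate([255, 1068, 216]) cube([1784, 27, 152]);
translate([192, 288, 216]) cube([27, 744, 152]);
translate([2075, 288, 216]) cube([27, 744, 152]);
translate([328, 225, 368]) cube([98, 870, 15]);
translate([499, 225, 368]) cube([98, 870, 15]);
translate([670, 225, 368]) cube([98, 870, 15]);
translate([841, 225, 368]) cube([98, 870, 15]);
translate([1012, 225, 368]) cube([98, 870, 15]);
translate([1183, 225, 368]) cube([98, 870, 15]);
translate([1354, 225, 368]) cube([98, 870, 15]);
translate([1525, 225, 368]) cube([98, 870, 15]);
translate([1696, 225, 368]) cube([98, 870, 15]);
translate([1867, 225, 368]) cube([98, 870, 15]);


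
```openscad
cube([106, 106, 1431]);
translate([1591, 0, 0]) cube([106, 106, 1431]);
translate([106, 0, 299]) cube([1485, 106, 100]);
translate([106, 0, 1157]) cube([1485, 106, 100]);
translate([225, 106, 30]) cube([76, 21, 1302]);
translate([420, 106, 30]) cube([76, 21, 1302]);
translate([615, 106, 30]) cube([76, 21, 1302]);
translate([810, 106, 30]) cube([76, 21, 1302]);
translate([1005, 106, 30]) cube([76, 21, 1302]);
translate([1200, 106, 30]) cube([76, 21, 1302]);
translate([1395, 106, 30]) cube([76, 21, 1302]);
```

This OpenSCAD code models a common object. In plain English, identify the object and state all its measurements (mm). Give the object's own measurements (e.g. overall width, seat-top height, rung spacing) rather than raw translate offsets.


A fence section. Two 106×106 mm posts, 1431 mm tall, stand on the floor with a clear span of 1485 mm between their inner faces. Two horizontal rails of 106×100 mm section span the gap between the posts with their undersides at z = 299 mm and z = 1157 mm, flush with the posts' −y face. 7 pickets, each 76 mm wide, 21 mm thick and 1302 mm tall, are fixed to the +y face of the rails with their bottoms at z = 30 mm, spaced across the span with a 119 mm gap after the −x post and between neighbouring pickets, with 120 mm left before the +x post.


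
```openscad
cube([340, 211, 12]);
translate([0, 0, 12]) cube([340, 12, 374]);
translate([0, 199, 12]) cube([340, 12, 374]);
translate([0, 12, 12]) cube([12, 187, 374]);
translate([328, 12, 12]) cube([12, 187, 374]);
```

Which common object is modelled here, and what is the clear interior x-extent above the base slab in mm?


An open box. The internal width is 316 mm.

A 340×211 base slab with four walls standing on it — an open box. The base is 340 mm wide and the walls are 12 mm thick, so the internal width is 340 − 2 × 12 = 316 mm.


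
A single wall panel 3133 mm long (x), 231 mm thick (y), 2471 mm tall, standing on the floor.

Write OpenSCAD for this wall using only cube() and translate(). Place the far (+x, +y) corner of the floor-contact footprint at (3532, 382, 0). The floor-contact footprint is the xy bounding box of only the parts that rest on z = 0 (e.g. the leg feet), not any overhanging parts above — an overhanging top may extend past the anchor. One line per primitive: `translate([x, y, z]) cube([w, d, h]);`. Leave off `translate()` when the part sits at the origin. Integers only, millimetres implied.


translate([399, 151, 0]) cube([3133, 231, 2471]);


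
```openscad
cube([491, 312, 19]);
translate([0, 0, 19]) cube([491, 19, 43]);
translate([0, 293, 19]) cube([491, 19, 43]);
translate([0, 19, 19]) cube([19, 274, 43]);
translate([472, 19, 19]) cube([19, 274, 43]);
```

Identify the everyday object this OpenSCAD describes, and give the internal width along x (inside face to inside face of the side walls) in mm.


An open box. The internal width is 453 mm.

A 491×312 base slab with four walls standing on it — an open box. The base is 491 mm wide and the walls are 19 mm thick, so the internal width is 491 − 2 × 19 = 453 mm.


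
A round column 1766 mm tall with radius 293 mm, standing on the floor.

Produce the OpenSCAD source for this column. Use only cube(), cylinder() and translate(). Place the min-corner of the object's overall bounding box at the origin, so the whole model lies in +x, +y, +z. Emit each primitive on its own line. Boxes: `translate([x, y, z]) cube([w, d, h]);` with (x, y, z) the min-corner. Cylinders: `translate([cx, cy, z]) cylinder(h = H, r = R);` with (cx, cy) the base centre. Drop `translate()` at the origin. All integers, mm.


translate([293, 293, 0]) cylinder(h = 1766, r = 293);


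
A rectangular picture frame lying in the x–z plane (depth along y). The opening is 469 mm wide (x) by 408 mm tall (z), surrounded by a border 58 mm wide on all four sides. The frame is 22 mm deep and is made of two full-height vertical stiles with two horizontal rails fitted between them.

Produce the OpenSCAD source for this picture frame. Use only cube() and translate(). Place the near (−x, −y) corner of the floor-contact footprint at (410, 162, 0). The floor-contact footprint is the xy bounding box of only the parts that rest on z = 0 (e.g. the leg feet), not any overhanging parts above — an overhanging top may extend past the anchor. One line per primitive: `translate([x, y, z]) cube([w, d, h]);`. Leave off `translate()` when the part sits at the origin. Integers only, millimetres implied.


translate([410, 162, 0]) cube([58, 22, 524]);
translate([937, 162, 0]) cube([58, 22, 524]);
translate([468, 162, 0]) cube([469, 22, 58]);
translate([468, 162, 466]) cube([469, 22, 58]);


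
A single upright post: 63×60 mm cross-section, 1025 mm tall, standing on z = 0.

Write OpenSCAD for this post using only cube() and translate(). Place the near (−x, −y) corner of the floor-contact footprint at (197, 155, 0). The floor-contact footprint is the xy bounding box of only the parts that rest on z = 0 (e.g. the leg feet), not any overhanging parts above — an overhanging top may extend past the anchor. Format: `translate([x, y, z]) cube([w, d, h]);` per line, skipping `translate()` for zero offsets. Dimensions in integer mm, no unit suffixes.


translate([197, 155, 0]) cube([63, 60, 1025]);


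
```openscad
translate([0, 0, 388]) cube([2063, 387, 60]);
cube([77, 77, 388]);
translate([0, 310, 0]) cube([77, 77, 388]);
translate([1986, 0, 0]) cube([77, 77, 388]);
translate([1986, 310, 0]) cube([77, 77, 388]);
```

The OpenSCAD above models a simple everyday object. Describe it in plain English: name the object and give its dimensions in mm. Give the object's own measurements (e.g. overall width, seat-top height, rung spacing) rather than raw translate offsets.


A long wooden bench with a 2063 mm (x) × 387 mm (y) seat, 60 mm thick, its top surface 448 mm above the floor. Four 77 mm square legs at the seat corners, flush with the edges, run from z = 0 to the seat underside.


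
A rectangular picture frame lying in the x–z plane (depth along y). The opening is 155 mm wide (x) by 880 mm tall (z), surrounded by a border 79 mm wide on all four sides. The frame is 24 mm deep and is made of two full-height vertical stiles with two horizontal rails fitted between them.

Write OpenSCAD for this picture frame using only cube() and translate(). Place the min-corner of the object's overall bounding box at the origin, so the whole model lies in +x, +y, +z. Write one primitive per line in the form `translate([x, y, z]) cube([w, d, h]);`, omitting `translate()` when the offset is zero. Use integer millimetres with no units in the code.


cube([79, 24, 1038]);
translate([234, 0, 0]) cube([79, 24, 1038]);
translate([79, 0, 0]) cube([155, 24, 79]);
translate([79, 0, 959]) cube([155, 24, 79]);


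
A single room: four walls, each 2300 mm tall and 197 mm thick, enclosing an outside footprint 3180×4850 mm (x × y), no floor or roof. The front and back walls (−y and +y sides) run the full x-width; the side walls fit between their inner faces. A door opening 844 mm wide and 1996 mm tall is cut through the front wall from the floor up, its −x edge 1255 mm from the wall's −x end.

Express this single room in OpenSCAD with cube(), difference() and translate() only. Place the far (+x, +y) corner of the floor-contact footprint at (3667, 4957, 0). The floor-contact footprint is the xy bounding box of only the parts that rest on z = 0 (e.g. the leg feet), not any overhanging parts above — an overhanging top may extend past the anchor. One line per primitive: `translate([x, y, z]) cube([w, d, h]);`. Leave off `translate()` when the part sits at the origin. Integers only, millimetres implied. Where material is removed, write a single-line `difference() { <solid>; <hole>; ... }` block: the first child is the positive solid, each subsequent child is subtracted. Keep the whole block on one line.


difference() { translate([487, 107, 0]) cube([3180, 197, 2300]); translate([1742, 107, 0]) cube([844, 197, 1996]); }
translate([487, 4760, 0]) cube([3180, 197, 2300]);
translate([487, 304, 0]) cube([197, 4456, 2300]);
translate([3470, 304, 0]) cube([197, 4456, 2300]);


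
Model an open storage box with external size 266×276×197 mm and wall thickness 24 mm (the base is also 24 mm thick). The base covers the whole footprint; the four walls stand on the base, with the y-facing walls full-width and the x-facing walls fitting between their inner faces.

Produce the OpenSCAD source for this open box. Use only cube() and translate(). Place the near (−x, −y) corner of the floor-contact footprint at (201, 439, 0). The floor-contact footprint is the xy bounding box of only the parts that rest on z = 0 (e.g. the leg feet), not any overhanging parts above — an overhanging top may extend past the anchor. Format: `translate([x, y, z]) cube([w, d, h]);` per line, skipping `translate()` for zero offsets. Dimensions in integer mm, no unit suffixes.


translate([201, 439, 0]) cube([266, 276, 24]);
translate([201, 439, 24]) cube([266, 24, 173]);
translate([201, 691, 24]) cube([266, 24, 173]);
translate([201, 463, 24]) cube([24, 228, 173]);
translate([443, 463, 24]) cube([24, 228, 173]);


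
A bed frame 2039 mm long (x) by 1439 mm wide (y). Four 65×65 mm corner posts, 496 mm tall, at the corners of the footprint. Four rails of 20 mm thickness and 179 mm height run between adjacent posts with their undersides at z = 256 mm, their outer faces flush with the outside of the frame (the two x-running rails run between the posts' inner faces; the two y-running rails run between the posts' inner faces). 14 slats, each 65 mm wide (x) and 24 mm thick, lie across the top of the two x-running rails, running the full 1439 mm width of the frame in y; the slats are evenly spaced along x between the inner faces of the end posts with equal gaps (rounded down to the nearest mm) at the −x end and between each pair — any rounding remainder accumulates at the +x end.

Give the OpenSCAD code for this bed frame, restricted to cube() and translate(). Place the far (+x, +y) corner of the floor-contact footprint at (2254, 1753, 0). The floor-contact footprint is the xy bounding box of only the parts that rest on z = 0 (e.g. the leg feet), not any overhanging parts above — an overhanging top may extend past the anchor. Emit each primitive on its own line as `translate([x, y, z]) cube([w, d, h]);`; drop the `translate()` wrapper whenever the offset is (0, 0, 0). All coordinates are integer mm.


translate([215, 314, 0]) cube([65, 65, 496]);
translate([215, 1688, 0]) cube([65, 65, 496]);
translate([2189, 314, 0]) cube([65, 65, 496]);
translate([2189, 1688, 0]) cube([65, 65, 496]);
translate([280, 314, 256]) cube([1909, 20, 179]);
translate([280, 1733, 256]) cube([1909, 20, 179]);
translate([215, 379, 256]) cube([20, 1309, 179]);
translate([2234, 379, 256]) cube([20, 1309, 179]);
translate([346, 314, 435]) cube([65, 1439, 24]);
translate([477, 314, 435]) cube([65, 1439, 24]);
translate([608, 314, 435]) cube([65, 1439, 24]);
translate([739, 314, 435]) cube([65, 1439, 24]);
translate([870, 314, 435]) cube([65, 1439, 24]);
translate([1001, 314, 435]) cube([65, 1439, 24]);
translate([1132, 314, 435]) cube([65, 1439, 24]);
translate([1263, 314, 435]) cube([65, 1439, 24]);
translate([1394, 314, 435]) cube([65, 1439, 24]);
translate([1525, 314, 435]) cube([65, 1439, 24]);
translate([1656, 314, 435]) cube([65, 1439, 24]);
translate([1787, 314, 435]) cube([65, 1439, 24]);
translate([1918, 314, 435]) cube([65, 1439, 24]);
translate([2049, 314, 435]) cube([65, 1439, 24]);


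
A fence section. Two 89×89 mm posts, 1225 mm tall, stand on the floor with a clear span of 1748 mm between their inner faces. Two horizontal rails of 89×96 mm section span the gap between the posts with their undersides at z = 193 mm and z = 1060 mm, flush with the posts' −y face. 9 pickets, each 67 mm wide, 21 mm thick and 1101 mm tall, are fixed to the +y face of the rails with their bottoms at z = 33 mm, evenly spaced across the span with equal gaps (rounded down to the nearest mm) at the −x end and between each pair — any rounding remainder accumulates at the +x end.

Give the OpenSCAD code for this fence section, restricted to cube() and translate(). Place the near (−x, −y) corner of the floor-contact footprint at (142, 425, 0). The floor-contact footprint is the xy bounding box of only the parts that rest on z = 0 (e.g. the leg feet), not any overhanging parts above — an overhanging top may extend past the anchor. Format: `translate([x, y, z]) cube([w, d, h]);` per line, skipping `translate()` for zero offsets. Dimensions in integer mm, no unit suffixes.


translate([142, 425, 0]) cube([89, 89, 1225]);
translate([1979, 425, 0]) cube([89, 89, 1225]);
translate([231, 425, 193]) cube([1748, 89, 96]);
translate([231, 425, 1060]) cube([1748, 89, 96]);
translate([345, 514, 33]) cube([67, 21, 1101]);
translate([526, 514, 33]) cube([67, 21, 1101]);
translate([707, 514, 33]) cube([67, 21, 1101]);
translate([888, 514, 33]) cube([67, 21, 1101]);
translate([1069, 514, 33]) cube([67, 21, 1101]);
translate([1250, 514, 33]) cube([67, 21, 1101]);
translate([1431, 514, 33]) cube([67, 21, 1101]);
translate([1612, 514, 33]) cube([67, 21, 1101]);
translate([1793, 514, 33]) cube([67, 21, 1101]);


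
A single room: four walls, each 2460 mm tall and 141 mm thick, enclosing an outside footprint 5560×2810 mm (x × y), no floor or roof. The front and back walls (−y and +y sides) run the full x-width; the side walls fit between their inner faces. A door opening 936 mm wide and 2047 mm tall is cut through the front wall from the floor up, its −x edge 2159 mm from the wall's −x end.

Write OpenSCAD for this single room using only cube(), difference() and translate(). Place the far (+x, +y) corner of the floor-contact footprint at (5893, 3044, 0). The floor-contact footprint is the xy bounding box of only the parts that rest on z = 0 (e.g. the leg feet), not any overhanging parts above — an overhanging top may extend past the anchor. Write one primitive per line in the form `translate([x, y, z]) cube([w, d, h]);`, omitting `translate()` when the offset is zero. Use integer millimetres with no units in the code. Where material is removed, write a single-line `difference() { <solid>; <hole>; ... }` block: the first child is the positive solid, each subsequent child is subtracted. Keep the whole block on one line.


difference() { translate([333, 234, 0]) cube([5560, 141, 2460]); translate([2492, 234, 0]) cube([936, 141, 2047]); }
translate([333, 2903, 0]) cube([5560, 141, 2460]);
translate([333, 375, 0]) cube([141, 2528, 2460]);
translate([5752, 375, 0]) cube([141, 2528, 2460]);


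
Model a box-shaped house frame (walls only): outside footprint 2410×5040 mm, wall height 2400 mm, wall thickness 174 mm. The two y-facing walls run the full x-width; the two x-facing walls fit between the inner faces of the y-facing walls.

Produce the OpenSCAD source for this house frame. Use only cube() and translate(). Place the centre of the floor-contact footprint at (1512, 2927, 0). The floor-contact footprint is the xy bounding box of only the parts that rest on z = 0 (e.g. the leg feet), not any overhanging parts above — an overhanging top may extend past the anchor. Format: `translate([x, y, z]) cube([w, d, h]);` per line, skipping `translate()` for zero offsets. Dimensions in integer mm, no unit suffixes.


translate([307, 407, 0]) cube([2410, 174, 2400]);
translate([307, 5273, 0]) cube([2410, 174, 2400]);
translate([307, 581, 0]) cube([174, 4692, 2400]);
translate([2543, 581, 0]) cube([174, 4692, 2400]);


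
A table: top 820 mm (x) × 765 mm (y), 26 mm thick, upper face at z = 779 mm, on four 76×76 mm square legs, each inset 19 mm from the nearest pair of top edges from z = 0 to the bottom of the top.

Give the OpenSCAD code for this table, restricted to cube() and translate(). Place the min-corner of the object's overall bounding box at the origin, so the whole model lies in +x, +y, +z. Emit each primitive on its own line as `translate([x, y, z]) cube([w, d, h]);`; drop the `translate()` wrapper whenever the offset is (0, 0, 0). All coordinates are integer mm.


translate([0, 0, 753]) cube([820, 765, 26]);
translate([19, 19, 0]) cube([76, 76, 753]);
translate([725, 19, 0]) cube([76, 76, 753]);
translate([19, 670, 0]) cube([76, 76, 753]);
translate([725, 670, 0]) cube([76, 76, 753]);


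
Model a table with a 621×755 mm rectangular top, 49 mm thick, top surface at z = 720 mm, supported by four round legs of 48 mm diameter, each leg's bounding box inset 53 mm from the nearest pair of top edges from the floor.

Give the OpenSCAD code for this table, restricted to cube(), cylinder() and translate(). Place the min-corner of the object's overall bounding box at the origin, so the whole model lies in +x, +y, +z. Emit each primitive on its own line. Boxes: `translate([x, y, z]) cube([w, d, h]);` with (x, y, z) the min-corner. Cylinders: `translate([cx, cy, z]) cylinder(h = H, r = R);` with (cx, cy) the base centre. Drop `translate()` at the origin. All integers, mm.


// leg_h = 720 - 49 = 671
translate([0, 0, 671]) cube([621, 755, 49]);
translate([77, 77, 0]) cylinder(h = 671, r = 24);
translate([544, 77, 0]) cylinder(h = 671, r = 24);
translate([77, 678, 0]) cylinder(h = 671, r = 24);
translate([544, 678, 0]) cylinder(h = 671, r = 24);


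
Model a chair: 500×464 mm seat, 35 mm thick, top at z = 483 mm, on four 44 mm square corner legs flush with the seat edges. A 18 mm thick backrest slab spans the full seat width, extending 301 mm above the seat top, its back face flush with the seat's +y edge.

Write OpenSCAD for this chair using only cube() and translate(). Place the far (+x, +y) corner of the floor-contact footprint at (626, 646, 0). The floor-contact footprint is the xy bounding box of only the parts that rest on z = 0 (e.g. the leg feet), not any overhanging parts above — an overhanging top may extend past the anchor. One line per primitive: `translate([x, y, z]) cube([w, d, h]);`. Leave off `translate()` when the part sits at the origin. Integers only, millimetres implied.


translate([126, 182, 448]) cube([500, 464, 35]);
translate([126, 182, 0]) cube([44, 44, 448]);
translate([582, 182, 0]) cube([44, 44, 448]);
translate([126, 602, 0]) cube([44, 44, 448]);
translate([582, 602, 0]) cube([44, 44, 448]);
translate([126, 628, 483]) cube([500, 18, 301]);


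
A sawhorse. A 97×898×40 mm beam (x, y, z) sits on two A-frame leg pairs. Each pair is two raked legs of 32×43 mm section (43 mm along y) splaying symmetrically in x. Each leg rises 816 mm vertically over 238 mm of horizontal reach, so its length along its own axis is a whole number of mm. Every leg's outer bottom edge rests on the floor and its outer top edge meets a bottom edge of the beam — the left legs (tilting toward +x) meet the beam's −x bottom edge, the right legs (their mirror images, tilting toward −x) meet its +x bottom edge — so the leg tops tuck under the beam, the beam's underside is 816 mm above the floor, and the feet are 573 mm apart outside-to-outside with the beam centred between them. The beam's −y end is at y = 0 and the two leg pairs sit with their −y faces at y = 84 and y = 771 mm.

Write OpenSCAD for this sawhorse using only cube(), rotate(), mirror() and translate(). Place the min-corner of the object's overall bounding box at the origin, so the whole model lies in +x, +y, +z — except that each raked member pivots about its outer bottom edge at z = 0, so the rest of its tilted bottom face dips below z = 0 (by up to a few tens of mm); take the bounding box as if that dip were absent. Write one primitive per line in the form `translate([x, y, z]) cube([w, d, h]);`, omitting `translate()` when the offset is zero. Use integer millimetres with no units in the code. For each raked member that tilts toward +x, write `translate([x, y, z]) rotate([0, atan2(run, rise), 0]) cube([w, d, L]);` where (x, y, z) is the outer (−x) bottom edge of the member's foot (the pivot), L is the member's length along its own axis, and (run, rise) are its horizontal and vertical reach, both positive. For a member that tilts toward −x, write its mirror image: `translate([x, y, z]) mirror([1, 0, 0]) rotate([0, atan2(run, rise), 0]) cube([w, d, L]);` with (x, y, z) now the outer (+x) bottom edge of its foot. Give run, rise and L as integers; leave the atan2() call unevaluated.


translate([238, 0, 816]) cube([97, 898, 40]);
translate([0, 84, 0]) rotate([0, atan2(238, 816), 0]) cube([32, 43, 850]);
translate([573, 84, 0]) mirror([1, 0, 0]) rotate([0, atan2(238, 816), 0]) cube([32, 43, 850]);
translate([0, 771, 0]) rotate([0, atan2(238, 816), 0]) cube([32, 43, 850]);
translate([573, 771, 0]) mirror([1, 0, 0]) rotate([0, atan2(238, 816), 0]) cube([32, 43, 850]);


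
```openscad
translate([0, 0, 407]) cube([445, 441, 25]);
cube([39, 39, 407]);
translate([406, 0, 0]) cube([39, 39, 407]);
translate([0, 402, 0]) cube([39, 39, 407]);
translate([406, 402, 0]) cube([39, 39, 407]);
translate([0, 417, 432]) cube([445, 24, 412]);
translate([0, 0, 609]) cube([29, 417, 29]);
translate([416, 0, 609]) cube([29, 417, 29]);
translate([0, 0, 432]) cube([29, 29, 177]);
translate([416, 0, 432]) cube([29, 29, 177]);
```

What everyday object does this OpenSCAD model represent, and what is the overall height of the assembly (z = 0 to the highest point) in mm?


A chair. The overall height is 844 mm.

A slab on four corner posts with a tall panel at the back — a chair. The seat slab sits at z = 407 with thickness 25, and the 412 mm backrest starts at the seat top, so the overall height is 407 + 25 + 412 = 844 mm.
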